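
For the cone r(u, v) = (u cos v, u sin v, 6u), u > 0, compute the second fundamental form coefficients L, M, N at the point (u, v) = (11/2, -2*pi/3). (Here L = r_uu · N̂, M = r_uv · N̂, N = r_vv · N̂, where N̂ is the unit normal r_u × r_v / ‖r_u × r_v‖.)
L = 0;  M = 0;  N = 33*sqrt(37)/37

Compute the unit normal N̂(u, v) = (-6*sqrt(37)*u*cos(v)/(37*Abs(u)), -6*sqrt(37)*u*sin(v)/(37*Abs(u)), sqrt(37)*u/(37*Abs(u))), and the second partials r_uu, r_uv, r_vv. Take dot products:
  L(u, v) = r_uu · N̂ = 0,
  M(u, v) = r_uv · N̂ = 0,
  N(u, v) = r_vv · N̂ = 6*sqrt(37)*u^2/(37*Abs(u)).
Evaluating at (u, v) = (11/2, -2*pi/3):
  L = 0, M = 0, N = 33*sqrt(37)/37.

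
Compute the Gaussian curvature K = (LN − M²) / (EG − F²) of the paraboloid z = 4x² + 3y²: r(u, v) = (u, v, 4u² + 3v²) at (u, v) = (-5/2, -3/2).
K = 12/58081

Coefficients of the first fundamental form: E = 64*u^2 + 1, F = 48*u*v, G = 36*v^2 + 1.
Coefficients of the second fundamental form: L = 8/sqrt(64*u^2 + 36*v^2 + 1), M = 0, N = 6/sqrt(64*u^2 + 36*v^2 + 1).
Assemble K = (LN − M²)/(EG − F²) = 48/(4096*u^4 + 4608*u^2*v^2 + 128*u^2 + 1296*v^4 + 72*v^2 + 1). At (u, v) = (-5/2, -3/2): K = 12/58081.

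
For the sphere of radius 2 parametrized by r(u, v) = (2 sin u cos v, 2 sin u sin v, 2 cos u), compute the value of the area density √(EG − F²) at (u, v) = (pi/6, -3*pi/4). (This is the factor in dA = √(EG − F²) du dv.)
√(EG − F²)|_{(pi/6, -3*pi/4)} = 2

E = 4, F = 0, G = 4*sin(u)^2, so EG − F² = 16*sin(u)^2. Taking the positive square root: √(EG − F²) = 4*Abs(sin(u)). At (u, v) = (pi/6, -3*pi/4): 2.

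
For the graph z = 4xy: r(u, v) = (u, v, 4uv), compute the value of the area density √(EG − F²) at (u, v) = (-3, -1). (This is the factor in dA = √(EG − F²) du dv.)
√(EG − F²)|_{(-3, -1)} = sqrt(161)

E = 16*v^2 + 1, F = 16*u*v, G = 16*u^2 + 1, so EG − F² = 16*u^2 + 16*v^2 + 1. Taking the positive square root: √(EG − F²) = sqrt(16*u^2 + 16*v^2 + 1). At (u, v) = (-3, -1): sqrt(161).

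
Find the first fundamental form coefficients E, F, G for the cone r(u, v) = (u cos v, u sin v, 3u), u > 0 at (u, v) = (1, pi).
E = 10;  F = 0;  G = 1

Partials: r_u = (cos(v), sin(v), 3), r_v = (-u*sin(v), u*cos(v), 0). As functions of (u, v):
  E = r_u · r_u = 10,
  F = r_u · r_v = 0,
  G = r_v · r_v = u^2.
Evaluating at (u, v) = (1, pi): E = 10, F = 0, G = 1.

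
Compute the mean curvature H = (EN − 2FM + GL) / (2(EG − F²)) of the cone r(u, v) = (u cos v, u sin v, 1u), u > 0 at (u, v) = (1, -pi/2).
H = sqrt(2)/4

With E = 2, F = 0, G = u^2, L = 0, M = 0, N = sqrt(2)*u^2/(2*Abs(u)), assemble
  H = (EN − 2FM + GL) / (2(EG − F²)) = sqrt(2)/(4*Abs(u)).
At (u, v) = (1, -pi/2): H = sqrt(2)/4.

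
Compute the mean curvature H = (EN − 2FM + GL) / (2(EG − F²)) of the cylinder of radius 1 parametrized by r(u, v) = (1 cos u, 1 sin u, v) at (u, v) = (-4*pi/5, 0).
H = -1/2

With E = 1, F = 0, G = 1, L = -1, M = 0, N = 0, assemble
  H = (EN − 2FM + GL) / (2(EG − F²)) = -1/2.
At (u, v) = (-4*pi/5, 0): H = -1/2.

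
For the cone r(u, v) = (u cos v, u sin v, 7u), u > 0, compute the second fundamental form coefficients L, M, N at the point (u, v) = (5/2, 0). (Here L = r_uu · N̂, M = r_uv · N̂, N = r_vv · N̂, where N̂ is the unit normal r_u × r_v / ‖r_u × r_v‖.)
L = 0;  M = 0;  N = 7*sqrt(2)/4

Compute the unit normal N̂(u, v) = (-7*sqrt(2)*u*cos(v)/(10*Abs(u)), -7*sqrt(2)*u*sin(v)/(10*Abs(u)), sqrt(2)*u/(10*Abs(u))), and the second partials r_uu, r_uv, r_vv. Take dot products:
  L(u, v) = r_uu · N̂ = 0,
  M(u, v) = r_uv · N̂ = 0,
  N(u, v) = r_vv · N̂ = 7*sqrt(2)*u^2/(10*Abs(u)).
Evaluating at (u, v) = (5/2, 0):
  L = 0, M = 0, N = 7*sqrt(2)/4.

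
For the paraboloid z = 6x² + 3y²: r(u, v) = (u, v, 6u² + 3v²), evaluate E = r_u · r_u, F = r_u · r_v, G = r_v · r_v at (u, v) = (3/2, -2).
E = 325;  F = -216;  G = 145

Partials: r_u = (1, 0, 12*u), r_v = (0, 1, 6*v). As functions of (u, v):
  E = r_u · r_u = 144*u^2 + 1,
  F = r_u · r_v = 72*u*v,
  G = r_v · r_v = 36*v^2 + 1.
Evaluating at (u, v) = (3/2, -2): E = 325, F = -216, G = 145.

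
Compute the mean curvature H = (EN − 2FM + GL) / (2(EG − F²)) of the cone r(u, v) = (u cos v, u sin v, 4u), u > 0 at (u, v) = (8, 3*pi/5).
H = sqrt(17)/68

With E = 17, F = 0, G = u^2, L = 0, M = 0, N = 4*sqrt(17)*u^2/(17*Abs(u)), assemble
  H = (EN − 2FM + GL) / (2(EG − F²)) = 2*sqrt(17)/(17*Abs(u)).
At (u, v) = (8, 3*pi/5): H = sqrt(17)/68.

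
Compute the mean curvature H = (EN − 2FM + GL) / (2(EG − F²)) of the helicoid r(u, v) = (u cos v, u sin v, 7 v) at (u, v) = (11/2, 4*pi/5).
H = 0

With E = 1, F = 0, G = u^2 + 49, L = 0, M = -7/sqrt(u^2 + 49), N = 0, assemble
  H = (EN − 2FM + GL) / (2(EG − F²)) = 0.
At (u, v) = (11/2, 4*pi/5): H = 0.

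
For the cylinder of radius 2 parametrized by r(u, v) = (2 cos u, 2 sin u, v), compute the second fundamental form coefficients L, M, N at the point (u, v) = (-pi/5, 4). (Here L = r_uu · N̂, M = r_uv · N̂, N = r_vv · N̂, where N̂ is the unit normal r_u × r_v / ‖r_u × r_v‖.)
L = -2;  M = 0;  N = 0

Compute the unit normal N̂(u, v) = (cos(u), sin(u), 0), and the second partials r_uu, r_uv, r_vv. Take dot products:
  L(u, v) = r_uu · N̂ = -2,
  M(u, v) = r_uv · N̂ = 0,
  N(u, v) = r_vv · N̂ = 0.
Evaluating at (u, v) = (-pi/5, 4):
  L = -2, M = 0, N = 0.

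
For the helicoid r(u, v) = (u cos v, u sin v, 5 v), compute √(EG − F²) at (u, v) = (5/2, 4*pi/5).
√(EG − F²)|_{(5/2, 4*pi/5)} = 5*sqrt(5)/2

E = 1, F = 0, G = u^2 + 25; EG − F² = u^2 + 25; √(EG − F²) = sqrt(u^2 + 25). At the given point: 5*sqrt(5)/2.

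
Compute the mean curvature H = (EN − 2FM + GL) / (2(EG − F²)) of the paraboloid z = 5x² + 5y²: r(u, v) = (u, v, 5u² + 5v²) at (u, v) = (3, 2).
H = 6510*sqrt(1301)/1692601

With E = 100*u^2 + 1, F = 100*u*v, G = 100*v^2 + 1, L = 10/sqrt(100*u^2 + 100*v^2 + 1), M = 0, N = 10/sqrt(100*u^2 + 100*v^2 + 1), assemble
  H = (EN − 2FM + GL) / (2(EG − F²)) = 10*(50*u^2 + 50*v^2 + 1)/(100*u^2 + 100*v^2 + 1)^(3/2).
At (u, v) = (3, 2): H = 6510*sqrt(1301)/1692601.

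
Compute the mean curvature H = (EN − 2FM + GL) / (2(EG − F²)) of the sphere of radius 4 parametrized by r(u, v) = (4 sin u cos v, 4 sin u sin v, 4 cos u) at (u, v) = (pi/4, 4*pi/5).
H = -1/4

With E = 16, F = 0, G = 16*sin(u)^2, L = -4*sin(u)/Abs(sin(u)), M = 0, N = -4*sin(u)^3/Abs(sin(u)), assemble
  H = (EN − 2FM + GL) / (2(EG − F²)) = -sin(u)/(4*Abs(sin(u))).
At (u, v) = (pi/4, 4*pi/5): H = -1/4.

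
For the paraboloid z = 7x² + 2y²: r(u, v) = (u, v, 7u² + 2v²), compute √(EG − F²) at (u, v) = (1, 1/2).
√(EG − F²)|_{(1, 1/2)} = sqrt(201)

E = 196*u^2 + 1, F = 56*u*v, G = 16*v^2 + 1; EG − F² = 196*u^2 + 16*v^2 + 1; √(EG − F²) = sqrt(196*u^2 + 16*v^2 + 1). At the given point: sqrt(201).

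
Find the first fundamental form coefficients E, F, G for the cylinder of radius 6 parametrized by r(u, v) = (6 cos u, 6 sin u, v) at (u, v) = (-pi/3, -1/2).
E = 36;  F = 0;  G = 1

Partials: r_u = (-6*sin(u), 6*cos(u), 0), r_v = (0, 0, 1). As functions of (u, v):
  E = r_u · r_u = 36,
  F = r_u · r_v = 0,
  G = r_v · r_v = 1.
Evaluating at (u, v) = (-pi/3, -1/2): E = 36, F = 0, G = 1.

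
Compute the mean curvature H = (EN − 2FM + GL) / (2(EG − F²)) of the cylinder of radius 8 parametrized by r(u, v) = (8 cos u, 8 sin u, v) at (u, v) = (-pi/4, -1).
H = -1/16

With E = 64, F = 0, G = 1, L = -8, M = 0, N = 0, assemble
  H = (EN − 2FM + GL) / (2(EG − F²)) = -1/16.
At (u, v) = (-pi/4, -1): H = -1/16.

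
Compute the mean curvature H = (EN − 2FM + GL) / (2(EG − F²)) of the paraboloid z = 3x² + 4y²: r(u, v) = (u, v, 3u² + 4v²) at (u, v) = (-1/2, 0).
H = 43*sqrt(10)/100

With E = 36*u^2 + 1, F = 48*u*v, G = 64*v^2 + 1, L = 6/sqrt(36*u^2 + 64*v^2 + 1), M = 0, N = 8/sqrt(36*u^2 + 64*v^2 + 1), assemble
  H = (EN − 2FM + GL) / (2(EG − F²)) = (144*u^2 + 192*v^2 + 7)/(36*u^2 + 64*v^2 + 1)^(3/2).
At (u, v) = (-1/2, 0): H = 43*sqrt(10)/100.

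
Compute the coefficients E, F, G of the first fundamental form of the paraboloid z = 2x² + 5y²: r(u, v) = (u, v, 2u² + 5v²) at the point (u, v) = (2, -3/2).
E = 65;  F = -120;  G = 226

Partials: r_u = (1, 0, 4*u), r_v = (0, 1, 10*v). As functions of (u, v):
  E = r_u · r_u = 16*u^2 + 1,
  F = r_u · r_v = 40*u*v,
  G = r_v · r_v = 100*v^2 + 1.
Evaluating at (u, v) = (2, -3/2): E = 65, F = -120, G = 226.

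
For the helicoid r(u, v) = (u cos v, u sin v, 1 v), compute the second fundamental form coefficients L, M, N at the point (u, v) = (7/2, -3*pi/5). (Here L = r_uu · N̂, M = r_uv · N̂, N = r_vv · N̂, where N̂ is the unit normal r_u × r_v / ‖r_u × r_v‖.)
L = 0;  M = -2*sqrt(53)/53;  N = 0

Compute the unit normal N̂(u, v) = (sin(v)/sqrt(u^2 + 1), -cos(v)/sqrt(u^2 + 1), u/sqrt(u^2 + 1)), and the second partials r_uu, r_uv, r_vv. Take dot products:
  L(u, v) = r_uu · N̂ = 0,
  M(u, v) = r_uv · N̂ = -1/sqrt(u^2 + 1),
  N(u, v) = r_vv · N̂ = 0.
Evaluating at (u, v) = (7/2, -3*pi/5):
  L = 0, M = -2*sqrt(53)/53, N = 0.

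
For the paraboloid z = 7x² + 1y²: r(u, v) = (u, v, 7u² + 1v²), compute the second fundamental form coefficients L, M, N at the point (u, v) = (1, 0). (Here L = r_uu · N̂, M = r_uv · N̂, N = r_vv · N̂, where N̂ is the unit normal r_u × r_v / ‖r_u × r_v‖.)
L = 14*sqrt(197)/197;  M = 0;  N = 2*sqrt(197)/197

Compute the unit normal N̂(u, v) = (-14*u/sqrt(196*u^2 + 4*v^2 + 1), -2*v/sqrt(196*u^2 + 4*v^2 + 1), 1/sqrt(196*u^2 + 4*v^2 + 1)), and the second partials r_uu, r_uv, r_vv. Take dot products:
  L(u, v) = r_uu · N̂ = 14/sqrt(196*u^2 + 4*v^2 + 1),
  M(u, v) = r_uv · N̂ = 0,
  N(u, v) = r_vv · N̂ = 2/sqrt(196*u^2 + 4*v^2 + 1).
Evaluating at (u, v) = (1, 0):
  L = 14*sqrt(197)/197, M = 0, N = 2*sqrt(197)/197.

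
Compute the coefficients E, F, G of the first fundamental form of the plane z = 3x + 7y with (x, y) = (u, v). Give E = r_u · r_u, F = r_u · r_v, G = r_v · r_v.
E = 10;  F = 21;  G = 50

Compute partials: r_u = (1, 0, 3), r_v = (0, 1, 7). Then
  E = r_u · r_u = 10,
  F = r_u · r_v = 21,
  G = r_v · r_v = 50.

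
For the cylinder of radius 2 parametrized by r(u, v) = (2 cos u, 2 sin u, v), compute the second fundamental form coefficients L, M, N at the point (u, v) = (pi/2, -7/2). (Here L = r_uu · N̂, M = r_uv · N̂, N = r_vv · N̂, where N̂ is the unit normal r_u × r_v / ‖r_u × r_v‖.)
L = -2;  M = 0;  N = 0

Compute the unit normal N̂(u, v) = (cos(u), sin(u), 0), and the second partials r_uu, r_uv, r_vv. Take dot products:
  L(u, v) = r_uu · N̂ = -2,
  M(u, v) = r_uv · N̂ = 0,
  N(u, v) = r_vv · N̂ = 0.
Evaluating at (u, v) = (pi/2, -7/2):
  L = -2, M = 0, N = 0.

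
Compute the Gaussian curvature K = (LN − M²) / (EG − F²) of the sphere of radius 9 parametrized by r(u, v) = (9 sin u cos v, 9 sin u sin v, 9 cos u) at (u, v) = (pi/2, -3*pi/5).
K = 1/81

Coefficients of the first fundamental form: E = 81, F = 0, G = 81*sin(u)^2.
Coefficients of the second fundamental form: L = -9*sin(u)/Abs(sin(u)), M = 0, N = -9*sin(u)^3/Abs(sin(u)).
Assemble K = (LN − M²)/(EG − F²) = 1/81. At (u, v) = (pi/2, -3*pi/5): K = 1/81.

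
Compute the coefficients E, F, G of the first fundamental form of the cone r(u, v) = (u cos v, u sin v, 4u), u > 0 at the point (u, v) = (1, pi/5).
E = 17;  F = 0;  G = 1

Partials: r_u = (cos(v), sin(v), 4), r_v = (-u*sin(v), u*cos(v), 0). As functions of (u, v):
  E = r_u · r_u = 17,
  F = r_u · r_v = 0,
  G = r_v · r_v = u^2.
Evaluating at (u, v) = (1, pi/5): E = 17, F = 0, G = 1.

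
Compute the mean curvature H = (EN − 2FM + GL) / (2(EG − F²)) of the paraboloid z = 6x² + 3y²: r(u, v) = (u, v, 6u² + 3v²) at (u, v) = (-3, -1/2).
H = 3951*sqrt(1306)/1705636

With E = 144*u^2 + 1, F = 72*u*v, G = 36*v^2 + 1, L = 12/sqrt(144*u^2 + 36*v^2 + 1), M = 0, N = 6/sqrt(144*u^2 + 36*v^2 + 1), assemble
  H = (EN − 2FM + GL) / (2(EG − F²)) = 9*(48*u^2 + 24*v^2 + 1)/(144*u^2 + 36*v^2 + 1)^(3/2).
At (u, v) = (-3, -1/2): H = 3951*sqrt(1306)/1705636.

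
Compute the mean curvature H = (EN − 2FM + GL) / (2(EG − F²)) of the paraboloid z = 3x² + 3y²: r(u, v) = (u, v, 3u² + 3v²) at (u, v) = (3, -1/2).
H = 1005*sqrt(334)/111556

With E = 36*u^2 + 1, F = 36*u*v, G = 36*v^2 + 1, L = 6/sqrt(36*u^2 + 36*v^2 + 1), M = 0, N = 6/sqrt(36*u^2 + 36*v^2 + 1), assemble
  H = (EN − 2FM + GL) / (2(EG − F²)) = 6*(18*u^2 + 18*v^2 + 1)/(36*u^2 + 36*v^2 + 1)^(3/2).
At (u, v) = (3, -1/2): H = 1005*sqrt(334)/111556.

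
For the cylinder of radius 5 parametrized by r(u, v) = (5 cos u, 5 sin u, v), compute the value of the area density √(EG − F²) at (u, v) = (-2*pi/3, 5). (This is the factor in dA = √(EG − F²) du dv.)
√(EG − F²)|_{(-2*pi/3, 5)} = 5

E = 25, F = 0, G = 1, so EG − F² = 25. Taking the positive square root: √(EG − F²) = 5. At (u, v) = (-2*pi/3, 5): 5.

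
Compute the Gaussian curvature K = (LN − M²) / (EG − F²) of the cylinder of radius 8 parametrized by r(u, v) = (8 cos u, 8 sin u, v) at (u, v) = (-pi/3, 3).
K = 0

Coefficients of the first fundamental form: E = 64, F = 0, G = 1.
Coefficients of the second fundamental form: L = -8, M = 0, N = 0.
Assemble K = (LN − M²)/(EG − F²) = 0. At (u, v) = (-pi/3, 3): K = 0.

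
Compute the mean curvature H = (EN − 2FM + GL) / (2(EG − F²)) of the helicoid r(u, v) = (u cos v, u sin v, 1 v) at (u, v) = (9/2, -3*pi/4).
H = 0

With E = 1, F = 0, G = u^2 + 1, L = 0, M = -1/sqrt(u^2 + 1), N = 0, assemble
  H = (EN − 2FM + GL) / (2(EG − F²)) = 0.
At (u, v) = (9/2, -3*pi/4): H = 0.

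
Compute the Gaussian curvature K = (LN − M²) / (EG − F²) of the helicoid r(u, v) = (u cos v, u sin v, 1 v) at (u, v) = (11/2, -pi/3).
K = -16/15625

Coefficients of the first fundamental form: E = 1, F = 0, G = u^2 + 1.
Coefficients of the second fundamental form: L = 0, M = -1/sqrt(u^2 + 1), N = 0.
Assemble K = (LN − M²)/(EG − F²) = -1/(u^2 + 1)^2. At (u, v) = (11/2, -pi/3): K = -16/15625.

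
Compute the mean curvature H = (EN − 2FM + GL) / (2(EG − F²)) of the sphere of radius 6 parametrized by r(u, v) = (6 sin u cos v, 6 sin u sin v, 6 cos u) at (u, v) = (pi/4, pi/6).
H = -1/6

With E = 36, F = 0, G = 36*sin(u)^2, L = -6*sin(u)/Abs(sin(u)), M = 0, N = -6*sin(u)^3/Abs(sin(u)), assemble
  H = (EN − 2FM + GL) / (2(EG − F²)) = -sin(u)/(6*Abs(sin(u))).
At (u, v) = (pi/4, pi/6): H = -1/6.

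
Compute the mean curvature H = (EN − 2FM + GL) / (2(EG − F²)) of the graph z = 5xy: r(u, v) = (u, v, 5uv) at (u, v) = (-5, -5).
H = -3125*sqrt(139)/521667

With E = 25*v^2 + 1, F = 25*u*v, G = 25*u^2 + 1, L = 0, M = 5/sqrt(25*u^2 + 25*v^2 + 1), N = 0, assemble
  H = (EN − 2FM + GL) / (2(EG − F²)) = -125*u*v/(25*u^2 + 25*v^2 + 1)^(3/2).
At (u, v) = (-5, -5): H = -3125*sqrt(139)/521667.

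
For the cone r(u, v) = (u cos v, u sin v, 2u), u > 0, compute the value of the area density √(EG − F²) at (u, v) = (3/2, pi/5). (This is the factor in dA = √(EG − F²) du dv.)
√(EG − F²)|_{(3/2, pi/5)} = 3*sqrt(5)/2

E = 5, F = 0, G = u^2, so EG − F² = 5*u^2. Taking the positive square root: √(EG − F²) = sqrt(5)*Abs(u). At (u, v) = (3/2, pi/5): 3*sqrt(5)/2.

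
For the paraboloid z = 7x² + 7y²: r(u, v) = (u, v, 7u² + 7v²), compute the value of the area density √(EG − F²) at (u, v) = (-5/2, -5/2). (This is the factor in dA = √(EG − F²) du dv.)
√(EG − F²)|_{(-5/2, -5/2)} = sqrt(2451)

E = 196*u^2 + 1, F = 196*u*v, G = 196*v^2 + 1, so EG − F² = 196*u^2 + 196*v^2 + 1. Taking the positive square root: √(EG − F²) = sqrt(196*u^2 + 196*v^2 + 1). At (u, v) = (-5/2, -5/2): sqrt(2451).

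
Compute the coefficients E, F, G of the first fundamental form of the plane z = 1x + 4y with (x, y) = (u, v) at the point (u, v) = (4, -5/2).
E = 2;  F = 4;  G = 17

Partials: r_u = (1, 0, 1), r_v = (0, 1, 4). As functions of (u, v):
  E = r_u · r_u = 2,
  F = r_u · r_v = 4,
  G = r_v · r_v = 17.
Evaluating at (u, v) = (4, -5/2): E = 2, F = 4, G = 17.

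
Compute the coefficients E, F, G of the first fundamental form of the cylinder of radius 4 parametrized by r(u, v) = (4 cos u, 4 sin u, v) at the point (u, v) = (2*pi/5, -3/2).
E = 16;  F = 0;  G = 1

Partials: r_u = (-4*sin(u), 4*cos(u), 0), r_v = (0, 0, 1). As functions of (u, v):
  E = r_u · r_u = 16,
  F = r_u · r_v = 0,
  G = r_v · r_v = 1.
Evaluating at (u, v) = (2*pi/5, -3/2): E = 16, F = 0, G = 1.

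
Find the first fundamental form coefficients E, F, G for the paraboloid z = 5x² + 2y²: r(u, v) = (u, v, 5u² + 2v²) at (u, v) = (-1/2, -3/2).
E = 26;  F = 30;  G = 37

Partials: r_u = (1, 0, 10*u), r_v = (0, 1, 4*v). As functions of (u, v):
  E = r_u · r_u = 100*u^2 + 1,
  F = r_u · r_v = 40*u*v,
  G = r_v · r_v = 16*v^2 + 1.
Evaluating at (u, v) = (-1/2, -3/2): E = 26, F = 30, G = 37.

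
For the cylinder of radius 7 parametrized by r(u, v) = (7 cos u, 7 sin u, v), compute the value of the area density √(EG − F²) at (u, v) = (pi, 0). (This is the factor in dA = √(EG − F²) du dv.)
√(EG − F²)|_{(pi, 0)} = 7

E = 49, F = 0, G = 1, so EG − F² = 49. Taking the positive square root: √(EG − F²) = 7. At (u, v) = (pi, 0): 7.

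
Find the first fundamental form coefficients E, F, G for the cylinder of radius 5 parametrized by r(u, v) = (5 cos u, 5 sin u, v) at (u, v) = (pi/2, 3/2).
E = 25;  F = 0;  G = 1

Partials: r_u = (-5*sin(u), 5*cos(u), 0), r_v = (0, 0, 1). As functions of (u, v):
  E = r_u · r_u = 25,
  F = r_u · r_v = 0,
  G = r_v · r_v = 1.
Evaluating at (u, v) = (pi/2, 3/2): E = 25, F = 0, G = 1.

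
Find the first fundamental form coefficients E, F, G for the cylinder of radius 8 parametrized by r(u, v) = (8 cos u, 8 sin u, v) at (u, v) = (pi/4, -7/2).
E = 64;  F = 0;  G = 1

Partials: r_u = (-8*sin(u), 8*cos(u), 0), r_v = (0, 0, 1). As functions of (u, v):
  E = r_u · r_u = 64,
  F = r_u · r_v = 0,
  G = r_v · r_v = 1.
Evaluating at (u, v) = (pi/4, -7/2): E = 64, F = 0, G = 1.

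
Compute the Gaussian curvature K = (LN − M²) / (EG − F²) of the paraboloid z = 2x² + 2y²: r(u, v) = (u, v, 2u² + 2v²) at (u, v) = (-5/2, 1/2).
K = 16/11025

Coefficients of the first fundamental form: E = 16*u^2 + 1, F = 16*u*v, G = 16*v^2 + 1.
Coefficients of the second fundamental form: L = 4/sqrt(16*u^2 + 16*v^2 + 1), M = 0, N = 4/sqrt(16*u^2 + 16*v^2 + 1).
Assemble K = (LN − M²)/(EG − F²) = 16/(256*u^4 + 512*u^2*v^2 + 32*u^2 + 256*v^4 + 32*v^2 + 1). At (u, v) = (-5/2, 1/2): K = 16/11025.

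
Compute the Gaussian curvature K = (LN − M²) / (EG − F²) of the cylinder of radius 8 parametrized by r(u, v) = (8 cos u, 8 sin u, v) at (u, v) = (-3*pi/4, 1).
K = 0

Coefficients of the first fundamental form: E = 64, F = 0, G = 1.
Coefficients of the second fundamental form: L = -8, M = 0, N = 0.
Assemble K = (LN − M²)/(EG − F²) = 0. At (u, v) = (-3*pi/4, 1): K = 0.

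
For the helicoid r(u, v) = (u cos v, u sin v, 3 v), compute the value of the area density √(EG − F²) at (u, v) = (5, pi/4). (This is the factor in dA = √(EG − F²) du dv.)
√(EG − F²)|_{(5, pi/4)} = sqrt(34)

E = 1, F = 0, G = u^2 + 9, so EG − F² = u^2 + 9. Taking the positive square root: √(EG − F²) = sqrt(u^2 + 9). At (u, v) = (5, pi/4): sqrt(34).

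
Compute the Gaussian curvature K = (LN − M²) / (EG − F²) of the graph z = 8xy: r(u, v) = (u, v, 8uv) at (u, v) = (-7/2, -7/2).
K = -64/2461761

Coefficients of the first fundamental form: E = 64*v^2 + 1, F = 64*u*v, G = 64*u^2 + 1.
Coefficients of the second fundamental form: L = 0, M = 8/sqrt(64*u^2 + 64*v^2 + 1), N = 0.
Assemble K = (LN − M²)/(EG − F²) = -64/(4096*u^4 + 8192*u^2*v^2 + 128*u^2 + 4096*v^4 + 128*v^2 + 1). At (u, v) = (-7/2, -7/2): K = -64/2461761.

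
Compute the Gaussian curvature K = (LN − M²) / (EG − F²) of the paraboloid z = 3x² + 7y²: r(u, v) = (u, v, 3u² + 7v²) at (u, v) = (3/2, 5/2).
K = 84/1708249

Coefficients of the first fundamental form: E = 36*u^2 + 1, F = 84*u*v, G = 196*v^2 + 1.
Coefficients of the second fundamental form: L = 6/sqrt(36*u^2 + 196*v^2 + 1), M = 0, N = 14/sqrt(36*u^2 + 196*v^2 + 1).
Assemble K = (LN − M²)/(EG − F²) = 84/(1296*u^4 + 14112*u^2*v^2 + 72*u^2 + 38416*v^4 + 392*v^2 + 1). At (u, v) = (3/2, 5/2): K = 84/1708249.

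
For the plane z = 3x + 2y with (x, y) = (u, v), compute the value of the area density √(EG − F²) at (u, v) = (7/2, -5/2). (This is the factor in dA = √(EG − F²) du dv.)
√(EG − F²)|_{(7/2, -5/2)} = sqrt(14)

E = 10, F = 6, G = 5, so EG − F² = 14. Taking the positive square root: √(EG − F²) = sqrt(14). At (u, v) = (7/2, -5/2): sqrt(14).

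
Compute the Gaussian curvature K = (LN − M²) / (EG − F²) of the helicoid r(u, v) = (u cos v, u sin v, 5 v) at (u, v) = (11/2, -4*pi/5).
K = -400/48841

Coefficients of the first fundamental form: E = 1, F = 0, G = u^2 + 25.
Coefficients of the second fundamental form: L = 0, M = -5/sqrt(u^2 + 25), N = 0.
Assemble K = (LN − M²)/(EG − F²) = -25/(u^2 + 25)^2. At (u, v) = (11/2, -4*pi/5): K = -400/48841.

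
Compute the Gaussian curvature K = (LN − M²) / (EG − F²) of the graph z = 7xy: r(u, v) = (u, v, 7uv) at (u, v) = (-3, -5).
K = -49/2778889

Coefficients of the first fundamental form: E = 49*v^2 + 1, F = 49*u*v, G = 49*u^2 + 1.
Coefficients of the second fundamental form: L = 0, M = 7/sqrt(49*u^2 + 49*v^2 + 1), N = 0.
Assemble K = (LN − M²)/(EG − F²) = -49/(2401*u^4 + 4802*u^2*v^2 + 98*u^2 + 2401*v^4 + 98*v^2 + 1). At (u, v) = (-3, -5): K = -49/2778889.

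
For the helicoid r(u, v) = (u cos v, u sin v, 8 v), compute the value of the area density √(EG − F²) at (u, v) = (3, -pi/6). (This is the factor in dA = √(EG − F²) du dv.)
√(EG − F²)|_{(3, -pi/6)} = sqrt(73)

E = 1, F = 0, G = u^2 + 64, so EG − F² = u^2 + 64. Taking the positive square root: √(EG − F²) = sqrt(u^2 + 64). At (u, v) = (3, -pi/6): sqrt(73).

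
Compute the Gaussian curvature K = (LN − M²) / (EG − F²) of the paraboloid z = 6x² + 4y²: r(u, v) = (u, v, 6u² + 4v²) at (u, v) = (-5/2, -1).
K = 96/931225

Coefficients of the first fundamental form: E = 144*u^2 + 1, F = 96*u*v, G = 64*v^2 + 1.
Coefficients of the second fundamental form: L = 12/sqrt(144*u^2 + 64*v^2 + 1), M = 0, N = 8/sqrt(144*u^2 + 64*v^2 + 1).
Assemble K = (LN − M²)/(EG − F²) = 96/(20736*u^4 + 18432*u^2*v^2 + 288*u^2 + 4096*v^4 + 128*v^2 + 1). At (u, v) = (-5/2, -1): K = 96/931225.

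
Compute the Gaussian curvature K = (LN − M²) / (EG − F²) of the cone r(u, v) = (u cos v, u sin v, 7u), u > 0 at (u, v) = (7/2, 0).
K = 0

Coefficients of the first fundamental form: E = 50, F = 0, G = u^2.
Coefficients of the second fundamental form: L = 0, M = 0, N = 7*sqrt(2)*u^2/(10*Abs(u)).
Assemble K = (LN − M²)/(EG − F²) = 0. At (u, v) = (7/2, 0): K = 0.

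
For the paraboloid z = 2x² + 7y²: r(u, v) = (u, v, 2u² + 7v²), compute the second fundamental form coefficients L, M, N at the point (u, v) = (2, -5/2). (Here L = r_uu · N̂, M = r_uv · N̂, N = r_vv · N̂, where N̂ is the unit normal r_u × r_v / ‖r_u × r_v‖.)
L = 2*sqrt(1290)/645;  M = 0;  N = 7*sqrt(1290)/645

Compute the unit normal N̂(u, v) = (-4*u/sqrt(16*u^2 + 196*v^2 + 1), -14*v/sqrt(16*u^2 + 196*v^2 + 1), 1/sqrt(16*u^2 + 196*v^2 + 1)), and the second partials r_uu, r_uv, r_vv. Take dot products:
  L(u, v) = r_uu · N̂ = 4/sqrt(16*u^2 + 196*v^2 + 1),
  M(u, v) = r_uv · N̂ = 0,
  N(u, v) = r_vv · N̂ = 14/sqrt(16*u^2 + 196*v^2 + 1).
Evaluating at (u, v) = (2, -5/2):
  L = 2*sqrt(1290)/645, M = 0, N = 7*sqrt(1290)/645.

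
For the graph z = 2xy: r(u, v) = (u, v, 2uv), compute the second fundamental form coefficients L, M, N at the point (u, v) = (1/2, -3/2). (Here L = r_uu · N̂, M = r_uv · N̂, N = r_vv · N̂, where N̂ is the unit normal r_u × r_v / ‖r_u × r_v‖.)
L = 0;  M = 2*sqrt(11)/11;  N = 0

Compute the unit normal N̂(u, v) = (-2*v/sqrt(4*u^2 + 4*v^2 + 1), -2*u/sqrt(4*u^2 + 4*v^2 + 1), 1/sqrt(4*u^2 + 4*v^2 + 1)), and the second partials r_uu, r_uv, r_vv. Take dot products:
  L(u, v) = r_uu · N̂ = 0,
  M(u, v) = r_uv · N̂ = 2/sqrt(4*u^2 + 4*v^2 + 1),
  N(u, v) = r_vv · N̂ = 0.
Evaluating at (u, v) = (1/2, -3/2):
  L = 0, M = 2*sqrt(11)/11, N = 0.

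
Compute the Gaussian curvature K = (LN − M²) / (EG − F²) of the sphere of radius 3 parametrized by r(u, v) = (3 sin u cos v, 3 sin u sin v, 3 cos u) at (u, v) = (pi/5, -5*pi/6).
K = 1/9

Coefficients of the first fundamental form: E = 9, F = 0, G = 9*sin(u)^2.
Coefficients of the second fundamental form: L = -3*sin(u)/Abs(sin(u)), M = 0, N = -3*sin(u)^3/Abs(sin(u)).
Assemble K = (LN − M²)/(EG − F²) = 1/9. At (u, v) = (pi/5, -5*pi/6): K = 1/9.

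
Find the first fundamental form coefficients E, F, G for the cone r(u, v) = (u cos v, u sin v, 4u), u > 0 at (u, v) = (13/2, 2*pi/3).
E = 17;  F = 0;  G = 169/4

Partials: r_u = (cos(v), sin(v), 4), r_v = (-u*sin(v), u*cos(v), 0). As functions of (u, v):
  E = r_u · r_u = 17,
  F = r_u · r_v = 0,
  G = r_v · r_v = u^2.
Evaluating at (u, v) = (13/2, 2*pi/3): E = 17, F = 0, G = 169/4.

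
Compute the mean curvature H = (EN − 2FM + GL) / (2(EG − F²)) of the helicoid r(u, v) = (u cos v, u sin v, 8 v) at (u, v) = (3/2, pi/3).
H = 0

With E = 1, F = 0, G = u^2 + 64, L = 0, M = -8/sqrt(u^2 + 64), N = 0, assemble
  H = (EN − 2FM + GL) / (2(EG − F²)) = 0.
At (u, v) = (3/2, pi/3): H = 0.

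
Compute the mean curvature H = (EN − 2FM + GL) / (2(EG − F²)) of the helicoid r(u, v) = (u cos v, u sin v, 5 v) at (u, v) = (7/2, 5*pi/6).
H = 0

With E = 1, F = 0, G = u^2 + 25, L = 0, M = -5/sqrt(u^2 + 25), N = 0, assemble
  H = (EN − 2FM + GL) / (2(EG − F²)) = 0.
At (u, v) = (7/2, 5*pi/6): H = 0.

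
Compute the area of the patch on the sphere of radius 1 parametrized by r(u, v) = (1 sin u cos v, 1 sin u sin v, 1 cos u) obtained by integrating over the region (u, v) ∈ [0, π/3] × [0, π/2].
Area = pi/4

Area = ∫∫ √(EG − F²) du dv with √(EG − F²) = Abs(sin(u)). Integrating over [0, π/3] × [0, π/2] gives pi/4.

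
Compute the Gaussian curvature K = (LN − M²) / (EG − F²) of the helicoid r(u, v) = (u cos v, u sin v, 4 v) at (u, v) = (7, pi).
K = -16/4225

Coefficients of the first fundamental form: E = 1, F = 0, G = u^2 + 16.
Coefficients of the second fundamental form: L = 0, M = -4/sqrt(u^2 + 16), N = 0.
Assemble K = (LN − M²)/(EG − F²) = -16/(u^2 + 16)^2. At (u, v) = (7, pi): K = -16/4225.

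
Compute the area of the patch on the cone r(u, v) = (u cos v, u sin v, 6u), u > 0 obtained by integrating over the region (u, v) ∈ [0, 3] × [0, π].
Area = 9*sqrt(37)*pi/2

Area = ∫∫ √(EG − F²) du dv with √(EG − F²) = sqrt(37)*Abs(u). Integrating over [0, 3] × [0, π] gives 9*sqrt(37)*pi/2.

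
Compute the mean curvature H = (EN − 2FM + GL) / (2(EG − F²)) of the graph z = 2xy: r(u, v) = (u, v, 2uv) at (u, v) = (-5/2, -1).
H = -sqrt(30)/45

With E = 4*v^2 + 1, F = 4*u*v, G = 4*u^2 + 1, L = 0, M = 2/sqrt(4*u^2 + 4*v^2 + 1), N = 0, assemble
  H = (EN − 2FM + GL) / (2(EG − F²)) = -8*u*v/(4*u^2 + 4*v^2 + 1)^(3/2).
At (u, v) = (-5/2, -1): H = -sqrt(30)/45.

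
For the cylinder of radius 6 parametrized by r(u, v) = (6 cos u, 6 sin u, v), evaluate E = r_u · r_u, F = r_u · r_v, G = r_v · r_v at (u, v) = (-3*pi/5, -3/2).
E = 36;  F = 0;  G = 1

Partials: r_u = (-6*sin(u), 6*cos(u), 0), r_v = (0, 0, 1). As functions of (u, v):
  E = r_u · r_u = 36,
  F = r_u · r_v = 0,
  G = r_v · r_v = 1.
Evaluating at (u, v) = (-3*pi/5, -3/2): E = 36, F = 0, G = 1.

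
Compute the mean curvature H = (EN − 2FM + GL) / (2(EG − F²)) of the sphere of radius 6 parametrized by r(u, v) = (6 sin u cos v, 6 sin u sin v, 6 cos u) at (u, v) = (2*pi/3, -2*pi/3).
H = -1/6

With E = 36, F = 0, G = 36*sin(u)^2, L = -6*sin(u)/Abs(sin(u)), M = 0, N = -6*sin(u)^3/Abs(sin(u)), assemble
  H = (EN − 2FM + GL) / (2(EG − F²)) = -sin(u)/(6*Abs(sin(u))).
At (u, v) = (2*pi/3, -2*pi/3): H = -1/6.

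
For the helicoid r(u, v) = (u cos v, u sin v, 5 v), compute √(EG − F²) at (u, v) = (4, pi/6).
√(EG − F²)|_{(4, pi/6)} = sqrt(41)

E = 1, F = 0, G = u^2 + 25; EG − F² = u^2 + 25; √(EG − F²) = sqrt(u^2 + 25). At the given point: sqrt(41).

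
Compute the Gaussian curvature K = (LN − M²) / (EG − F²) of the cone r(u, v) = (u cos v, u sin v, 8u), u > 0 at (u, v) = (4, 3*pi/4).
K = 0

Coefficients of the first fundamental form: E = 65, F = 0, G = u^2.
Coefficients of the second fundamental form: L = 0, M = 0, N = 8*sqrt(65)*u^2/(65*Abs(u)).
Assemble K = (LN − M²)/(EG − F²) = 0. At (u, v) = (4, 3*pi/4): K = 0.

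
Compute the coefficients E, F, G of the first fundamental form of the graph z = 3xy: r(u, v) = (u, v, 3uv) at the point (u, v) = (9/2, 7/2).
E = 445/4;  F = 567/4;  G = 733/4

Partials: r_u = (1, 0, 3*v), r_v = (0, 1, 3*u). As functions of (u, v):
  E = r_u · r_u = 9*v^2 + 1,
  F = r_u · r_v = 9*u*v,
  G = r_v · r_v = 9*u^2 + 1.
Evaluating at (u, v) = (9/2, 7/2): E = 445/4, F = 567/4, G = 733/4.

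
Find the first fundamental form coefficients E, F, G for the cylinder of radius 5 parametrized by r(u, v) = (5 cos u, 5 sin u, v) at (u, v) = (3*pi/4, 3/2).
E = 25;  F = 0;  G = 1

Partials: r_u = (-5*sin(u), 5*cos(u), 0), r_v = (0, 0, 1). As functions of (u, v):
  E = r_u · r_u = 25,
  F = r_u · r_v = 0,
  G = r_v · r_v = 1.
Evaluating at (u, v) = (3*pi/4, 3/2): E = 25, F = 0, G = 1.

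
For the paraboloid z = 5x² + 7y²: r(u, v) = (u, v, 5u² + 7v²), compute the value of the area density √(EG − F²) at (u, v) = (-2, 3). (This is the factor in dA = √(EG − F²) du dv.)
√(EG − F²)|_{(-2, 3)} = sqrt(2165)

E = 100*u^2 + 1, F = 140*u*v, G = 196*v^2 + 1, so EG − F² = 100*u^2 + 196*v^2 + 1. Taking the positive square root: √(EG − F²) = sqrt(100*u^2 + 196*v^2 + 1). At (u, v) = (-2, 3): sqrt(2165).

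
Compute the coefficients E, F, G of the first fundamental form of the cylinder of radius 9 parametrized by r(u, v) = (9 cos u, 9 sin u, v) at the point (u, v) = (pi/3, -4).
E = 81;  F = 0;  G = 1

Partials: r_u = (-9*sin(u), 9*cos(u), 0), r_v = (0, 0, 1). As functions of (u, v):
  E = r_u · r_u = 81,
  F = r_u · r_v = 0,
  G = r_v · r_v = 1.
Evaluating at (u, v) = (pi/3, -4): E = 81, F = 0, G = 1.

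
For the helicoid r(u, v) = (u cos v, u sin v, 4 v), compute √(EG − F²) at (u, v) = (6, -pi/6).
√(EG − F²)|_{(6, -pi/6)} = 2*sqrt(13)

E = 1, F = 0, G = u^2 + 16; EG − F² = u^2 + 16; √(EG − F²) = sqrt(u^2 + 16). At the given point: 2*sqrt(13).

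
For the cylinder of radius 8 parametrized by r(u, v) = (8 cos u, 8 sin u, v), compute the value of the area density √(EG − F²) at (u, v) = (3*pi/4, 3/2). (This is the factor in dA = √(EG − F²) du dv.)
√(EG − F²)|_{(3*pi/4, 3/2)} = 8

E = 64, F = 0, G = 1, so EG − F² = 64. Taking the positive square root: √(EG − F²) = 8. At (u, v) = (3*pi/4, 3/2): 8.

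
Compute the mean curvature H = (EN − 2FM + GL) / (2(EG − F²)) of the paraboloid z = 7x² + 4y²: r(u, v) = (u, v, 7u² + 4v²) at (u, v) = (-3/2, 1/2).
H = 1887*sqrt(458)/209764

With E = 196*u^2 + 1, F = 112*u*v, G = 64*v^2 + 1, L = 14/sqrt(196*u^2 + 64*v^2 + 1), M = 0, N = 8/sqrt(196*u^2 + 64*v^2 + 1), assemble
  H = (EN − 2FM + GL) / (2(EG − F²)) = (784*u^2 + 448*v^2 + 11)/(196*u^2 + 64*v^2 + 1)^(3/2).
At (u, v) = (-3/2, 1/2): H = 1887*sqrt(458)/209764.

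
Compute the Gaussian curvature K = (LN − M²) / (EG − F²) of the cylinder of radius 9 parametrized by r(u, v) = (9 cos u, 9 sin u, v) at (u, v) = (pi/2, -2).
K = 0

Coefficients of the first fundamental form: E = 81, F = 0, G = 1.
Coefficients of the second fundamental form: L = -9, M = 0, N = 0.
Assemble K = (LN − M²)/(EG − F²) = 0. At (u, v) = (pi/2, -2): K = 0.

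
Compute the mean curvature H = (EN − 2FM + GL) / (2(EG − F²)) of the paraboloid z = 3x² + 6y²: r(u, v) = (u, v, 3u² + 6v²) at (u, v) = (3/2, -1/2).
H = 603*sqrt(118)/13924

With E = 36*u^2 + 1, F = 72*u*v, G = 144*v^2 + 1, L = 6/sqrt(36*u^2 + 144*v^2 + 1), M = 0, N = 12/sqrt(36*u^2 + 144*v^2 + 1), assemble
  H = (EN − 2FM + GL) / (2(EG − F²)) = 9*(24*u^2 + 48*v^2 + 1)/(36*u^2 + 144*v^2 + 1)^(3/2).
At (u, v) = (3/2, -1/2): H = 603*sqrt(118)/13924.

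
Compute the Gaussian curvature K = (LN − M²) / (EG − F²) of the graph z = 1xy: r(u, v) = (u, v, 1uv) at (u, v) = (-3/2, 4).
K = -16/5929

Coefficients of the first fundamental form: E = v^2 + 1, F = u*v, G = u^2 + 1.
Coefficients of the second fundamental form: L = 0, M = 1/sqrt(u^2 + v^2 + 1), N = 0.
Assemble K = (LN − M²)/(EG − F²) = 1/((u^2*v^2 - (u^2 + 1)*(v^2 + 1))*(u^2 + v^2 + 1)). At (u, v) = (-3/2, 4): K = -16/5929.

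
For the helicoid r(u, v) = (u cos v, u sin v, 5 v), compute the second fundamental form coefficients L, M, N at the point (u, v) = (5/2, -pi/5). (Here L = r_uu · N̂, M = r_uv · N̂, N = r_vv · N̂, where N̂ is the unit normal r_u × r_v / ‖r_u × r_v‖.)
L = 0;  M = -2*sqrt(5)/5;  N = 0

Compute the unit normal N̂(u, v) = (5*sin(v)/sqrt(u^2 + 25), -5*cos(v)/sqrt(u^2 + 25), u/sqrt(u^2 + 25)), and the second partials r_uu, r_uv, r_vv. Take dot products:
  L(u, v) = r_uu · N̂ = 0,
  M(u, v) = r_uv · N̂ = -5/sqrt(u^2 + 25),
  N(u, v) = r_vv · N̂ = 0.
Evaluating at (u, v) = (5/2, -pi/5):
  L = 0, M = -2*sqrt(5)/5, N = 0.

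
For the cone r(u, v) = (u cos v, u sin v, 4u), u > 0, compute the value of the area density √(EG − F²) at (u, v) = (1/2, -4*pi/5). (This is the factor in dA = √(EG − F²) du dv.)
√(EG − F²)|_{(1/2, -4*pi/5)} = sqrt(17)/2

E = 17, F = 0, G = u^2, so EG − F² = 17*u^2. Taking the positive square root: √(EG − F²) = sqrt(17)*Abs(u). At (u, v) = (1/2, -4*pi/5): sqrt(17)/2.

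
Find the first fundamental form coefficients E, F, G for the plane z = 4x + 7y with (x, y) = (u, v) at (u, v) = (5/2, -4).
E = 17;  F = 28;  G = 50

Partials: r_u = (1, 0, 4), r_v = (0, 1, 7). As functions of (u, v):
  E = r_u · r_u = 17,
  F = r_u · r_v = 28,
  G = r_v · r_v = 50.
Evaluating at (u, v) = (5/2, -4): E = 17, F = 28, G = 50.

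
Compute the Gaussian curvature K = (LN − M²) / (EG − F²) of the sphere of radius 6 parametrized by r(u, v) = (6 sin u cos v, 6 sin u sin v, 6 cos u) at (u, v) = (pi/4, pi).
K = 1/36

Coefficients of the first fundamental form: E = 36, F = 0, G = 36*sin(u)^2.
Coefficients of the second fundamental form: L = -6*sin(u)/Abs(sin(u)), M = 0, N = -6*sin(u)^3/Abs(sin(u)).
Assemble K = (LN − M²)/(EG − F²) = 1/36. At (u, v) = (pi/4, pi): K = 1/36.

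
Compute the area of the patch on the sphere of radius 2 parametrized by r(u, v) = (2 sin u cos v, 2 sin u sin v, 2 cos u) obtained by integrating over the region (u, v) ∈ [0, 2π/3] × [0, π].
Area = 6*pi

Area = ∫∫ √(EG − F²) du dv with √(EG − F²) = 4*Abs(sin(u)). Integrating over [0, 2π/3] × [0, π] gives 6*pi.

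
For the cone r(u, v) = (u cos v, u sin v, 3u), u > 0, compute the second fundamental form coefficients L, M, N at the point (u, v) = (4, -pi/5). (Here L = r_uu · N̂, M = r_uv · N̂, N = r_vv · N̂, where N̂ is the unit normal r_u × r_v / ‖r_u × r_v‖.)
L = 0;  M = 0;  N = 6*sqrt(10)/5

Compute the unit normal N̂(u, v) = (-3*sqrt(10)*u*cos(v)/(10*Abs(u)), -3*sqrt(10)*u*sin(v)/(10*Abs(u)), sqrt(10)*u/(10*Abs(u))), and the second partials r_uu, r_uv, r_vv. Take dot products:
  L(u, v) = r_uu · N̂ = 0,
  M(u, v) = r_uv · N̂ = 0,
  N(u, v) = r_vv · N̂ = 3*sqrt(10)*u^2/(10*Abs(u)).
Evaluating at (u, v) = (4, -pi/5):
  L = 0, M = 0, N = 6*sqrt(10)/5.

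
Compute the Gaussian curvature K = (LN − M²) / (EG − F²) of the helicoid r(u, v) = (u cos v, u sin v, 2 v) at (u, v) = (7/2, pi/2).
K = -64/4225

Coefficients of the first fundamental form: E = 1, F = 0, G = u^2 + 4.
Coefficients of the second fundamental form: L = 0, M = -2/sqrt(u^2 + 4), N = 0.
Assemble K = (LN − M²)/(EG − F²) = -4/(u^2 + 4)^2. At (u, v) = (7/2, pi/2): K = -64/4225.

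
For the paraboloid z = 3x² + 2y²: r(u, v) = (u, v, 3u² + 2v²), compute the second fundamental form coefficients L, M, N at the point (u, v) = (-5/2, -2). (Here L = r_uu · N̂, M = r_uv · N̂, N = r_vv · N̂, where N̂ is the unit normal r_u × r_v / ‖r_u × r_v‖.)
L = 3*sqrt(290)/145;  M = 0;  N = 2*sqrt(290)/145

Compute the unit normal N̂(u, v) = (-6*u/sqrt(36*u^2 + 16*v^2 + 1), -4*v/sqrt(36*u^2 + 16*v^2 + 1), 1/sqrt(36*u^2 + 16*v^2 + 1)), and the second partials r_uu, r_uv, r_vv. Take dot products:
  L(u, v) = r_uu · N̂ = 6/sqrt(36*u^2 + 16*v^2 + 1),
  M(u, v) = r_uv · N̂ = 0,
  N(u, v) = r_vv · N̂ = 4/sqrt(36*u^2 + 16*v^2 + 1).
Evaluating at (u, v) = (-5/2, -2):
  L = 3*sqrt(290)/145, M = 0, N = 2*sqrt(290)/145.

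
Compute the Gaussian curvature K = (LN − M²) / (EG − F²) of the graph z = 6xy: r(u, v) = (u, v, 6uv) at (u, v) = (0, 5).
K = -36/811801

Coefficients of the first fundamental form: E = 36*v^2 + 1, F = 36*u*v, G = 36*u^2 + 1.
Coefficients of the second fundamental form: L = 0, M = 6/sqrt(36*u^2 + 36*v^2 + 1), N = 0.
Assemble K = (LN − M²)/(EG − F²) = -36/(1296*u^4 + 2592*u^2*v^2 + 72*u^2 + 1296*v^4 + 72*v^2 + 1). At (u, v) = (0, 5): K = -36/811801.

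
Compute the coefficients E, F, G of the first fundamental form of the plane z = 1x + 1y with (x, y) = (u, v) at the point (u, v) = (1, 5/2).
E = 2;  F = 1;  G = 2

Partials: r_u = (1, 0, 1), r_v = (0, 1, 1). As functions of (u, v):
  E = r_u · r_u = 2,
  F = r_u · r_v = 1,
  G = r_v · r_v = 2.
Evaluating at (u, v) = (1, 5/2): E = 2, F = 1, G = 2.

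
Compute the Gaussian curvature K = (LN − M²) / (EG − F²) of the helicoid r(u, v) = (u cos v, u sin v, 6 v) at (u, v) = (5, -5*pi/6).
K = -36/3721

Coefficients of the first fundamental form: E = 1, F = 0, G = u^2 + 36.
Coefficients of the second fundamental form: L = 0, M = -6/sqrt(u^2 + 36), N = 0.
Assemble K = (LN − M²)/(EG − F²) = -36/(u^2 + 36)^2. At (u, v) = (5, -5*pi/6): K = -36/3721.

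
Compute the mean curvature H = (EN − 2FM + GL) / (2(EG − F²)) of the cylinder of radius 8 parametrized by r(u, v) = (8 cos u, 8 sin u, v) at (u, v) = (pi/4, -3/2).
H = -1/16

With E = 64, F = 0, G = 1, L = -8, M = 0, N = 0, assemble
  H = (EN − 2FM + GL) / (2(EG − F²)) = -1/16.
At (u, v) = (pi/4, -3/2): H = -1/16.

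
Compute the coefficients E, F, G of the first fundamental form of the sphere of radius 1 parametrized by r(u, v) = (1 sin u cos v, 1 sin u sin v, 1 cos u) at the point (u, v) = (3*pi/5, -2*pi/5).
E = 1;  F = 0;  G = sqrt(5)/8 + 5/8

Partials: r_u = (cos(u)*cos(v), sin(v)*cos(u), -sin(u)), r_v = (-sin(u)*sin(v), sin(u)*cos(v), 0). As functions of (u, v):
  E = r_u · r_u = 1,
  F = r_u · r_v = 0,
  G = r_v · r_v = sin(u)^2.
Evaluating at (u, v) = (3*pi/5, -2*pi/5): E = 1, F = 0, G = sqrt(5)/8 + 5/8.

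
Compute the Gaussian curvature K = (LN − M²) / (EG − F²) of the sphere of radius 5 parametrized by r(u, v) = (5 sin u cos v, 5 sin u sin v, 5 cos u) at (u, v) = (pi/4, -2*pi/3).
K = 1/25

Coefficients of the first fundamental form: E = 25, F = 0, G = 25*sin(u)^2.
Coefficients of the second fundamental form: L = -5*sin(u)/Abs(sin(u)), M = 0, N = -5*sin(u)^3/Abs(sin(u)).
Assemble K = (LN − M²)/(EG − F²) = 1/25. At (u, v) = (pi/4, -2*pi/3): K = 1/25.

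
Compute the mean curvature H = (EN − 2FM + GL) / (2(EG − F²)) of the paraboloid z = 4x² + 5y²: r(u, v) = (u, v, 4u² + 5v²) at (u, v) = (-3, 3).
H = 927*sqrt(1477)/311647

With E = 64*u^2 + 1, F = 80*u*v, G = 100*v^2 + 1, L = 8/sqrt(64*u^2 + 100*v^2 + 1), M = 0, N = 10/sqrt(64*u^2 + 100*v^2 + 1), assemble
  H = (EN − 2FM + GL) / (2(EG − F²)) = (320*u^2 + 400*v^2 + 9)/(64*u^2 + 100*v^2 + 1)^(3/2).
At (u, v) = (-3, 3): H = 927*sqrt(1477)/311647.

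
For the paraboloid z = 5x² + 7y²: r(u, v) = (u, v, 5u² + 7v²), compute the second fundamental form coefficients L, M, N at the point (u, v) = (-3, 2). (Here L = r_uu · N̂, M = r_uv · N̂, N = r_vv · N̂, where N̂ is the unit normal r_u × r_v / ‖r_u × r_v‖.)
L = 2*sqrt(1685)/337;  M = 0;  N = 14*sqrt(1685)/1685

Compute the unit normal N̂(u, v) = (-10*u/sqrt(100*u^2 + 196*v^2 + 1), -14*v/sqrt(100*u^2 + 196*v^2 + 1), 1/sqrt(100*u^2 + 196*v^2 + 1)), and the second partials r_uu, r_uv, r_vv. Take dot products:
  L(u, v) = r_uu · N̂ = 10/sqrt(100*u^2 + 196*v^2 + 1),
  M(u, v) = r_uv · N̂ = 0,
  N(u, v) = r_vv · N̂ = 14/sqrt(100*u^2 + 196*v^2 + 1).
Evaluating at (u, v) = (-3, 2):
  L = 2*sqrt(1685)/337, M = 0, N = 14*sqrt(1685)/1685.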